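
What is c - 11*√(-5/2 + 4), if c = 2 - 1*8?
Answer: -6 - 11*√6/2 ≈ -19.472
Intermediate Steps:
c = -6 (c = 2 - 8 = -6)
c - 11*√(-5/2 + 4) = -6 - 11*√(-5/2 + 4) = -6 - 11*√6/2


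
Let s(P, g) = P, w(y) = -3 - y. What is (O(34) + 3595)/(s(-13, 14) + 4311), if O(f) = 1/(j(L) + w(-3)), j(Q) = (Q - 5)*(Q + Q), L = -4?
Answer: 258841/309456 ≈ 0.83644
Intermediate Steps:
j(Q) = 2*Q*(-5 + Q) (j(Q) = (-5 + Q)*(2*Q) = 2*Q*(-5 + Q))
O(f) = 1/72 (O(f) = 1/(2*(-4)*(-5 - 4) + (-3 - 1*(-3))) = 1/(2*(-4)*(-9) + (-3 + 3)) = 1/(72 + 0) = 1/72)
(O(34) + 3595)/(s(-13, 14) + 4311) = (1/72 + 3595)/(-13 + 4311) = (258841/72)/4298 = (258841/72)*(1/4298) = 258841/309456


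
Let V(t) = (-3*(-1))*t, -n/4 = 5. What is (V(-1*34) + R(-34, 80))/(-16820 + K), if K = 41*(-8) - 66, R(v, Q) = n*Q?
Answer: 851/8607 ≈ 0.098873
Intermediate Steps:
n = -20 (n = -4*5 = -20)
R(v, Q) = -20*Q
V(t) = 3*t
K = -394 (K = -328 - 66 = -394)
(V(-1*34) + R(-34, 80))/(-16820 + K) = (3*(-1*34) - 20*80)/(-16820 - 394) = (3*(-34) - 1600)/(-17214) = (-102 - 1600)*(-1/17214) = -1702*(-1/17214) = 851/8607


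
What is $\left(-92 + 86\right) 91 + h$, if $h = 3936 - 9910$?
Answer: $-6520$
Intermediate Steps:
$h = -5974$
$\left(-92 + 86\right) 91 + h = \left(-92 + 86\right) 91 - 5974 = \left(-6\right) 91 - 5974 = -546 - 5974 = -6520$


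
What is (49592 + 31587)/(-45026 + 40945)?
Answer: -11597/583 ≈ -19.892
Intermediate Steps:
(49592 + 31587)/(-45026 + 40945) = 81179/(-4081) = 81179*(-1/4081) = -11597/583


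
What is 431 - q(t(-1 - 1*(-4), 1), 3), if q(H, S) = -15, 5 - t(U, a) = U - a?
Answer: 446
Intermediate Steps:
t(U, a) = 5 + a - U (t(U, a) = 5 - (U - a) = 5 + (a - U) = 5 + a - U)
431 - q(t(-1 - 1*(-4), 1), 3) = 431 - 1*(-15) = 431 + 15 = 446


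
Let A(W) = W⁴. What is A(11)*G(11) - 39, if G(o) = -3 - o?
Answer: -205013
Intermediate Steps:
A(11)*G(11) - 39 = 11⁴*(-3 - 1*11) - 39 = 14641*(-3 - 11) - 39 = 14641*(-14) - 39 = -204974 - 39 = -205013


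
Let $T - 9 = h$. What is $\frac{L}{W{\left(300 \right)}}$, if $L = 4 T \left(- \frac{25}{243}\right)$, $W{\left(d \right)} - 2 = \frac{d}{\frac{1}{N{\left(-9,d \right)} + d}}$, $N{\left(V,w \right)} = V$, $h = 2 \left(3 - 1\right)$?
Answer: $- \frac{650}{10607193} \approx -6.1279 \cdot 10^{-5}$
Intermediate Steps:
$h = 4$ ($h = 2 \cdot 2 = 4$)
$T = 13$ ($T = 9 + 4 = 13$)
$W{\left(d \right)} = 2 + d \left(-9 + d\right)$ ($W{\left(d \right)} = 2 + \frac{d}{\frac{1}{-9 + d}} = 2 + d \left(-9 + d\right)$)
$L = - \frac{1300}{243}$ ($L = 4 \cdot 13 \left(- \frac{25}{243}\right) = 52 \left(\left(-25\right) \frac{1}{243}\right) = 52 \left(- \frac{25}{243}\right) = - \frac{1300}{243} \approx -5.3498$)
$\frac{L}{W{\left(300 \right)}} = - \frac{1300}{243 \left(2 + 300^{2} - 2700\right)} = - \frac{1300}{243 \left(2 + 90000 - 2700\right)} = - \frac{1300}{243 \cdot 87302} = \left(- \frac{1300}{243}\right) \frac{1}{87302} = - \frac{650}{10607193}$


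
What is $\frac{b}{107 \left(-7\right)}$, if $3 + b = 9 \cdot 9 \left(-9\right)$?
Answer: $\frac{732}{749} \approx 0.9773$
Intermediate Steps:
$b = -732$ ($b = -3 + 9 \cdot 9 \left(-9\right) = -3 + 81 \left(-9\right) = -3 - 729 = -732$)
$\frac{b}{107 \left(-7\right)} = - \frac{732}{107 \left(-7\right)} = - \frac{732}{-749} = \left(-732\right) \left(- \frac{1}{749}\right) = \frac{732}{749}$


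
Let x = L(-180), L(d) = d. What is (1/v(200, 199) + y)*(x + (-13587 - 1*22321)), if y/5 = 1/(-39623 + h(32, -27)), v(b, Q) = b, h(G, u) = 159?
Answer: -21688888/123325 ≈ -175.87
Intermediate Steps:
y = -5/39464 (y = 5/(-39623 + 159) = 5/(-39464) = 5*(-1/39464) = -5/39464 ≈ -0.00012670)
x = -180
(1/v(200, 199) + y)*(x + (-13587 - 1*22321)) = (1/200 - 5/39464)*(-180 + (-13587 - 1*22321)) = (1/200 - 5/39464)*(-180 + (-13587 - 22321)) = 601*(-180 - 35908)/123325 = (601/123325)*(-36088) = -21688888/123325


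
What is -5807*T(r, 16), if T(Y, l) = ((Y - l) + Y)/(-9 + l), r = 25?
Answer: -197438/7 ≈ -28205.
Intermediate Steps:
T(Y, l) = (-l + 2*Y)/(-9 + l)
-5807*T(r, 16) = -5807*(-1*16 + 2*25)/(-9 + 16) = -5807*(-16 + 50)/7 = -5807*34/7 = -197438/7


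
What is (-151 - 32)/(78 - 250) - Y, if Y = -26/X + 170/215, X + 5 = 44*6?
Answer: 16645/44548 ≈ 0.37364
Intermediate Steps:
X = 259 (X = -5 + 44*6 = -5 + 264 = 259)
Y = 7688/11137 (Y = -26/259 + 170/215 = -26*1/259 + 170*(1/215) = -26/259 + 34/43 = 7688/11137 ≈ 0.69031)
(-151 - 32)/(78 - 250) - Y = (-151 - 32)/(78 - 250) - 1*7688/11137 = -183/(-172) - 7688/11137 = -183*(-1/172) - 7688/11137 = 183/172 - 7688/11137 = 16645/44548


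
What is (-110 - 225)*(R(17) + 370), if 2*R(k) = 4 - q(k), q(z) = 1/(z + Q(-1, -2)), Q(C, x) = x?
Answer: -747653/6 ≈ -1.2461e+5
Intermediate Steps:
q(z) = 1/(-2 + z) (q(z) = 1/(z - 2) = 1/(-2 + z))
R(k) = 2 - 1/(2*(-2 + k)) (R(k) = (4 - 1/(-2 + k))/2 = 2 - 1/(2*(-2 + k)))
(-110 - 225)*(R(17) + 370) = (-110 - 225)*((-9 + 4*17)/(2*(-2 + 17)) + 370) = -335*((½)*(-9 + 68)/15 + 370) = -335*((½)*(1/15)*59 + 370) = -335*(59/30 + 370) = -335*11159/30 = -747653/6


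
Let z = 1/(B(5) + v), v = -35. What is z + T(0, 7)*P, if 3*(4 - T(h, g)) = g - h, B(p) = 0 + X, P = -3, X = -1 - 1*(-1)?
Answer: -176/35 ≈ -5.0286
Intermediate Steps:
X = 0 (X = -1 + 1 = 0)
B(p) = 0 (B(p) = 0 + 0 = 0)
T(h, g) = 4 - g/3 + h/3 (T(h, g) = 4 - (g - h)/3 = 4 + (-g/3 + h/3) = 4 - g/3 + h/3)
z = -1/35 (z = 1/(0 - 35) = 1/(-35) = -1/35 ≈ -0.028571)
z + T(0, 7)*P = -1/35 + (4 - ⅓*7 + (⅓)*0)*(-3) = -1/35 + (4 - 7/3 + 0)*(-3) = -1/35 + (5/3)*(-3) = -1/35 - 5 = -176/35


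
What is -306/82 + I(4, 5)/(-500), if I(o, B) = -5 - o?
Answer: -76131/20500 ≈ -3.7137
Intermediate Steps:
-306/82 + I(4, 5)/(-500) = -306/82 + (-5 - 1*4)/(-500) = -306*1/82 + (-5 - 4)*(-1/500) = -153/41 - 9*(-1/500) = -153/41 + 9/500 = -76131/20500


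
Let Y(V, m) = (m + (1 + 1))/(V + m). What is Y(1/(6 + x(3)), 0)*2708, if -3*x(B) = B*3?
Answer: 16248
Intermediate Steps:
x(B) = -B (x(B) = -B*3/3 = -B)
Y(V, m) = (2 + m)/(V + m) (Y(V, m) = (m + 2)/(V + m) = (2 + m)/(V + m))
Y(1/(6 + x(3)), 0)*2708 = ((2 + 0)/(1/(6 - 1*3) + 0))*2708 = (2/(1/(6 - 3) + 0))*2708 = (2/(1/3 + 0))*2708 = (2/(⅓ + 0))*2708 = (2/(⅓))*2708 = (3*2)*2708 = 6*2708 = 16248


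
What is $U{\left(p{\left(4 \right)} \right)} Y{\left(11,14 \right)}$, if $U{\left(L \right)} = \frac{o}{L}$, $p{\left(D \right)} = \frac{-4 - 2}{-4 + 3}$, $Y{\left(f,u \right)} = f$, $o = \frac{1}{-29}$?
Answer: $- \frac{11}{174} \approx -0.063218$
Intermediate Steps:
$o = - \frac{1}{29} \approx -0.034483$
$p{\left(D \right)} = 6$ ($p{\left(D \right)} = - \frac{6}{-1} = \left(-6\right) \left(-1\right) = 6$)
$U{\left(L \right)} = - \frac{1}{29 L}$
$U{\left(p{\left(4 \right)} \right)} Y{\left(11,14 \right)} = - \frac{1}{29 \cdot 6} \cdot 11 = \left(- \frac{1}{29}\right) \frac{1}{6} \cdot 11 = \left(- \frac{1}{174}\right) 11 = - \frac{11}{174}$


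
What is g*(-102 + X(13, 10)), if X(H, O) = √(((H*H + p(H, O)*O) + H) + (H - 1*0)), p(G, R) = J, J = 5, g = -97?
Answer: 9894 - 679*√5 ≈ 8375.7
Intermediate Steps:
p(G, R) = 5
X(H, O) = √(H² + 2*H + 5*O) (X(H, O) = √(((H*H + 5*O) + H) + (H - 1*0)) = √(((H² + 5*O) + H) + (H + 0)) = √((H + H² + 5*O) + H) = √(H² + 2*H + 5*O))
g*(-102 + X(13, 10)) = -97*(-102 + √(13² + 2*13 + 5*10)) = -97*(-102 + √(169 + 26 + 50)) = -97*(-102 + √245) = -97*(-102 + 7*√5) = 9894 - 679*√5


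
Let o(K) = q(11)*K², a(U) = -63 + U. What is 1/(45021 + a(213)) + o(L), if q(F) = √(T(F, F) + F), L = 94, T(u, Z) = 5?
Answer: 1596523825/45171 ≈ 35344.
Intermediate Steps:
q(F) = √(5 + F)
o(K) = 4*K² (o(K) = √(5 + 11)*K² = √16*K² = 4*K²)
1/(45021 + a(213)) + o(L) = 1/(45021 + (-63 + 213)) + 4*94² = 1/(45021 + 150) + 4*8836 = 1/45171 + 35344 = 1596523825/45171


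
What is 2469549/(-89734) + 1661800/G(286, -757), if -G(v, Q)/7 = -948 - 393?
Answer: 17991186391/120333294 ≈ 149.51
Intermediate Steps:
G(v, Q) = 9387 (G(v, Q) = -7*(-948 - 393) = -7*(-1341) = 9387)
2469549/(-89734) + 1661800/G(286, -757) = 2469549/(-89734) + 1661800/9387 = 2469549*(-1/89734) + 1661800*(1/9387) = -2469549/89734 + 237400/1341 = 17991186391/120333294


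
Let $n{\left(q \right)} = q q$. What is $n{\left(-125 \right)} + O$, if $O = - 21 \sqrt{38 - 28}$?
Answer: $15625 - 21 \sqrt{10} \approx 15559.0$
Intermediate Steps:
$n{\left(q \right)} = q^{2}$
$O = - 21 \sqrt{10} \approx -66.408$
$n{\left(-125 \right)} + O = \left(-125\right)^{2} - 21 \sqrt{10} = 15625 - 21 \sqrt{10}$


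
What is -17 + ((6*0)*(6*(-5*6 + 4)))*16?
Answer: -17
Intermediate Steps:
-17 + ((6*0)*(6*(-5*6 + 4)))*16 = -17 + (0*(6*(-30 + 4)))*16 = -17 + (0*(6*(-26)))*16 = -17 + (0*(-156))*16 = -17 + 0*16 = -17 + 0 = -17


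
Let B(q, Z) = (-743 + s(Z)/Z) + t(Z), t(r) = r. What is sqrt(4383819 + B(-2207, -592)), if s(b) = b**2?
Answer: 2*sqrt(1095473) ≈ 2093.3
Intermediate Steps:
B(q, Z) = -743 + 2*Z (B(q, Z) = (-743 + Z**2/Z) + Z = (-743 + Z) + Z = -743 + 2*Z)
sqrt(4383819 + B(-2207, -592)) = sqrt(4383819 + (-743 + 2*(-592))) = sqrt(4383819 + (-743 - 1184)) = sqrt(4383819 - 1927) = sqrt(4381892) = 2*sqrt(1095473)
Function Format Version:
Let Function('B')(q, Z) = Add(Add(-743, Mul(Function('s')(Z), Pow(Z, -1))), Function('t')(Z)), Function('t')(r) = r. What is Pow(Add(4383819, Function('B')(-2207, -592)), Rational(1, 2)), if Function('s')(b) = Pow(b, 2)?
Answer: Mul(2, Pow(1095473, Rational(1, 2))) ≈ 2093.3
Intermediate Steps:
Function('B')(q, Z) = Add(-743, Mul(2, Z)) (Function('B')(q, Z) = Add(Add(-743, Mul(Pow(Z, 2), Pow(Z, -1))), Z) = Add(Add(-743, Z), Z) = Add(-743, Mul(2, Z)))
Pow(Add(4383819, Function('B')(-2207, -592)), Rational(1, 2)) = Pow(Add(4383819, Add(-743, Mul(2, -592))), Rational(1, 2)) = Pow(Add(4383819, Add(-743, -1184)), Rational(1, 2)) = Pow(Add(4383819, -1927), Rational(1, 2)) = Pow(4381892, Rational(1, 2)) = Mul(2, Pow(1095473, Rational(1, 2)))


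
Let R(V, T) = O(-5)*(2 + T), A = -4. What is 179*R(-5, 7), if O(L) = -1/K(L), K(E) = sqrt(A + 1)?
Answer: 537*I*sqrt(3) ≈ 930.11*I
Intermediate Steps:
K(E) = I*sqrt(3) (K(E) = sqrt(-4 + 1) = sqrt(-3) = I*sqrt(3))
O(L) = I*sqrt(3)/3 (O(L) = -1/(I*sqrt(3)) = -(-1)*I*sqrt(3)/3 = I*sqrt(3)/3)
R(V, T) = I*sqrt(3)*(2 + T)/3 (R(V, T) = (I*sqrt(3)/3)*(2 + T) = I*sqrt(3)*(2 + T)/3)
179*R(-5, 7) = 179*(I*sqrt(3)*(2 + 7)/3) = 179*((1/3)*I*sqrt(3)*9) = 179*(3*I*sqrt(3)) = 537*I*sqrt(3)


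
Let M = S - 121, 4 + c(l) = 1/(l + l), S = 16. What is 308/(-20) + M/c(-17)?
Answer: 7301/685 ≈ 10.658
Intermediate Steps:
c(l) = -4 + 1/(2*l) (c(l) = -4 + 1/(l + l) = -4 + 1/(2*l))
M = -105 (M = 16 - 121 = -105)
308/(-20) + M/c(-17) = 308/(-20) - 105/(-4 + (½)/(-17)) = 308*(-1/20) - 105/(-4 + (½)*(-1/17)) = -77/5 - 105/(-4 - 1/34) = -77/5 - 105/(-137/34) = -77/5 - 105*(-34/137) = -77/5 + 3570/137 = 7301/685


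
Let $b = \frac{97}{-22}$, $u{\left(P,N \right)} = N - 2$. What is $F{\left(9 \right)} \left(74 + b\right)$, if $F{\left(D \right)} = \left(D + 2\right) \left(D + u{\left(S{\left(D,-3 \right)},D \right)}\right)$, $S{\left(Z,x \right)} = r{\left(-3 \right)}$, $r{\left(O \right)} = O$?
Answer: $12248$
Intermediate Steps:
$S{\left(Z,x \right)} = -3$
$u{\left(P,N \right)} = -2 + N$
$F{\left(D \right)} = \left(-2 + 2 D\right) \left(2 + D\right)$ ($F{\left(D \right)} = \left(D + 2\right) \left(D + \left(-2 + D\right)\right) = \left(2 + D\right) \left(-2 + 2 D\right) = \left(-2 + 2 D\right) \left(2 + D\right)$)
$b = - \frac{97}{22}$ ($b = 97 \left(- \frac{1}{22}\right) = - \frac{97}{22} \approx -4.4091$)
$F{\left(9 \right)} \left(74 + b\right) = \left(-4 + 2 \cdot 9 + 2 \cdot 9^{2}\right) \left(74 - \frac{97}{22}\right) = \left(-4 + 18 + 2 \cdot 81\right) \frac{1531}{22} = \left(-4 + 18 + 162\right) \frac{1531}{22} = 176 \cdot \frac{1531}{22} = 12248$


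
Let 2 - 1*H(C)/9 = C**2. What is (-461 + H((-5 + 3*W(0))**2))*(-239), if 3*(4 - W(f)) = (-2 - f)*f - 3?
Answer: 21615877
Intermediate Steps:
W(f) = 5 - f*(-2 - f)/3 (W(f) = 4 - ((-2 - f)*f - 3)/3 = 4 - (f*(-2 - f) - 3)/3 = 4 - (-3 + f*(-2 - f))/3 = 4 + (1 - f*(-2 - f)/3) = 5 - f*(-2 - f)/3)
H(C) = 18 - 9*C**2
(-461 + H((-5 + 3*W(0))**2))*(-239) = (-461 + (18 - 9*(-5 + 3*(5 + (1/3)*0**2 + (2/3)*0))**4))*(-239) = (-461 + (18 - 9*(-5 + 3*(5 + (1/3)*0 + 0))**4))*(-239) = (-461 + (18 - 9*(-5 + 3*(5 + 0 + 0))**4))*(-239) = (-461 + (18 - 9*(-5 + 3*5)**4))*(-239) = (-461 + (18 - 9*(-5 + 15)**4))*(-239) = (-461 + (18 - 9*(10**2)**2))*(-239) = (-461 + (18 - 9*100**2))*(-239) = (-461 + (18 - 9*10000))*(-239) = (-461 + (18 - 90000))*(-239) = (-461 - 89982)*(-239) = -90443*(-239) = 21615877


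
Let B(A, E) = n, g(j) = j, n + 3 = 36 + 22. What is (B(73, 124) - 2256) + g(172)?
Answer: -2029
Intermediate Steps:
n = 55 (n = -3 + (36 + 22) = -3 + 58 = 55)
B(A, E) = 55
(B(73, 124) - 2256) + g(172) = (55 - 2256) + 172 = -2201 + 172 = -2029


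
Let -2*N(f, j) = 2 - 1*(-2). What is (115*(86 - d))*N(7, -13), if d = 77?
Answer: -2070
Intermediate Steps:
N(f, j) = -2 (N(f, j) = -(2 - 1*(-2))/2 = -(2 + 2)/2 = -½*4 = -2)
(115*(86 - d))*N(7, -13) = (115*(86 - 1*77))*(-2) = (115*(86 - 77))*(-2) = (115*9)*(-2) = 1035*(-2) = -2070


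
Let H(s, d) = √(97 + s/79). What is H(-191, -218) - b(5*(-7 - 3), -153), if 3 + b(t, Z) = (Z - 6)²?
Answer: -25278 + 4*√36893/79 ≈ -25268.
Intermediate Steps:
H(s, d) = √(97 + s/79) (H(s, d) = √(97 + s*(1/79)) = √(97 + s/79))
b(t, Z) = -3 + (-6 + Z)² (b(t, Z) = -3 + (Z - 6)² = -3 + (-6 + Z)²)
H(-191, -218) - b(5*(-7 - 3), -153) = √(605377 + 79*(-191))/79 - (-3 + (-6 - 153)²) = √(605377 - 15089)/79 - (-3 + (-159)²) = √590288/79 - (-3 + 25281) = (4*√36893)/79 - 1*25278 = 4*√36893/79 - 25278 = -25278 + 4*√36893/79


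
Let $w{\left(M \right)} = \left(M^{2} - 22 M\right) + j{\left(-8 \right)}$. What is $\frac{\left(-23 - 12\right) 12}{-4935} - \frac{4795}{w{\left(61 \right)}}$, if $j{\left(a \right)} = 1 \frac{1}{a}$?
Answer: $- \frac{1726796}{894457} \approx -1.9306$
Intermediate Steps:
$j{\left(a \right)} = \frac{1}{a}$
$w{\left(M \right)} = - \frac{1}{8} + M^{2} - 22 M$ ($w{\left(M \right)} = \left(M^{2} - 22 M\right) + \frac{1}{-8} = \left(M^{2} - 22 M\right) - \frac{1}{8} = - \frac{1}{8} + M^{2} - 22 M$)
$\frac{\left(-23 - 12\right) 12}{-4935} - \frac{4795}{w{\left(61 \right)}} = \frac{\left(-23 - 12\right) 12}{-4935} - \frac{4795}{- \frac{1}{8} + 61^{2} - 1342} = \left(-35\right) 12 \left(- \frac{1}{4935}\right) - \frac{4795}{- \frac{1}{8} + 3721 - 1342} = \left(-420\right) \left(- \frac{1}{4935}\right) - \frac{4795}{\frac{19031}{8}} = \frac{4}{47} - \frac{38360}{19031} = - \frac{1726796}{894457}$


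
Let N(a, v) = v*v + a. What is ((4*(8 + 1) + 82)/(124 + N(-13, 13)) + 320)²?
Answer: 2012329881/19600 ≈ 1.0267e+5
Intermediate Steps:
N(a, v) = a + v² (N(a, v) = v² + a = a + v²)
((4*(8 + 1) + 82)/(124 + N(-13, 13)) + 320)² = ((4*(8 + 1) + 82)/(124 + (-13 + 13²)) + 320)² = ((4*9 + 82)/(124 + (-13 + 169)) + 320)² = ((36 + 82)/(124 + 156) + 320)² = (118/280 + 320)² = (118*(1/280) + 320)² = (59/140 + 320)² = (44859/140)² = 2012329881/19600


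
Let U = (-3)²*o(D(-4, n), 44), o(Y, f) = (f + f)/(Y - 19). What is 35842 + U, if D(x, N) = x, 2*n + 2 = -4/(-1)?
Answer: 823574/23 ≈ 35808.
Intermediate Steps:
n = 1 (n = -1 + (-4/(-1))/2 = -1 + (-4*(-1))/2 = -1 + (½)*4 = -1 + 2 = 1)
o(Y, f) = 2*f/(-19 + Y) (o(Y, f) = (2*f)/(-19 + Y) = 2*f/(-19 + Y))
U = -792/23 (U = (-3)²*(2*44/(-19 - 4)) = 9*(2*44/(-23)) = 9*(2*44*(-1/23)) = 9*(-88/23) = -792/23 ≈ -34.435)
35842 + U = 35842 - 792/23 = 823574/23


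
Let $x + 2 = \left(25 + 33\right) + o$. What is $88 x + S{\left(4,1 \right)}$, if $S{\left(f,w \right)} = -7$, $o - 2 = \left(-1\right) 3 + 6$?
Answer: $5361$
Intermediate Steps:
$o = 5$ ($o = 2 + \left(\left(-1\right) 3 + 6\right) = 2 + \left(-3 + 6\right) = 2 + 3 = 5$)
$x = 61$ ($x = -2 + \left(\left(25 + 33\right) + 5\right) = -2 + \left(58 + 5\right) = -2 + 63 = 61$)
$88 x + S{\left(4,1 \right)} = 88 \cdot 61 - 7 = 5368 - 7 = 5361$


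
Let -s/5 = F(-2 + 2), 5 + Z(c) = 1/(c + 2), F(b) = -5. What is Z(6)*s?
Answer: -975/8 ≈ -121.88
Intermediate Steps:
Z(c) = -5 + 1/(2 + c) (Z(c) = -5 + 1/(c + 2) = -5 + 1/(2 + c))
s = 25 (s = -5*(-5) = 25)
Z(6)*s = ((-9 - 5*6)/(2 + 6))*25 = ((-9 - 30)/8)*25 = ((1/8)*(-39))*25 = -39/8*25 = -975/8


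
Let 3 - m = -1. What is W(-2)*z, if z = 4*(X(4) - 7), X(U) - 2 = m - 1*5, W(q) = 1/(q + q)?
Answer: 6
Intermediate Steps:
W(q) = 1/(2*q)
m = 4 (m = 3 - 1*(-1) = 3 + 1 = 4)
X(U) = 1 (X(U) = 2 + (4 - 1*5) = 2 + (4 - 5) = 2 - 1 = 1)
z = -24 (z = 4*(1 - 7) = 4*(-6) = -24)
W(-2)*z = ((1/2)/(-2))*(-24) = ((1/2)*(-1/2))*(-24) = -1/4*(-24) = 6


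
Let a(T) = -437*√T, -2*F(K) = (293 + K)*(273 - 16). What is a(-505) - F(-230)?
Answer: 16191/2 - 437*I*√505 ≈ 8095.5 - 9820.4*I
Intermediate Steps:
F(K) = -75301/2 - 257*K/2 (F(K) = -(293 + K)*(273 - 16)/2 = -(293 + K)*257/2 = -(75301 + 257*K)/2 = -75301/2 - 257*K/2)
a(-505) - F(-230) = -437*I*√505 - (-75301/2 - 257/2*(-230)) = -437*I*√505 - (-75301/2 + 29555) = -437*I*√505 - 1*(-16191/2) = -437*I*√505 + 16191/2 = 16191/2 - 437*I*√505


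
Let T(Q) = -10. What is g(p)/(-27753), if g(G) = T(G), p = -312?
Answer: 10/27753 ≈ 0.00036032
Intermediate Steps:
g(G) = -10
g(p)/(-27753) = -10/(-27753) = -10*(-1/27753) = 10/27753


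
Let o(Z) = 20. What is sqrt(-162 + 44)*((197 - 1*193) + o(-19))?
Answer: 24*I*sqrt(118) ≈ 260.71*I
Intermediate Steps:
sqrt(-162 + 44)*((197 - 1*193) + o(-19)) = sqrt(-162 + 44)*((197 - 1*193) + 20) = sqrt(-118)*((197 - 193) + 20) = (I*sqrt(118))*(4 + 20) = (I*sqrt(118))*24 = 24*I*sqrt(118)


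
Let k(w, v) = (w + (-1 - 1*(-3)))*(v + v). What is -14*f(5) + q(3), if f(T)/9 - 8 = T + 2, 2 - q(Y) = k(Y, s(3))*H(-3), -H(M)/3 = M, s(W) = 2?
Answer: -2068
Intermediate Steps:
k(w, v) = 2*v*(2 + w) (k(w, v) = (w + (-1 + 3))*(2*v) = (w + 2)*(2*v) = (2 + w)*(2*v) = 2*v*(2 + w))
H(M) = -3*M
q(Y) = -70 - 36*Y (q(Y) = 2 - 2*2*(2 + Y)*(-3*(-3)) = 2 - (8 + 4*Y)*9 = 2 - (72 + 36*Y) = 2 + (-72 - 36*Y) = -70 - 36*Y)
f(T) = 90 + 9*T (f(T) = 72 + 9*(T + 2) = 72 + 9*(2 + T) = 72 + (18 + 9*T) = 90 + 9*T)
-14*f(5) + q(3) = -14*(90 + 9*5) + (-70 - 36*3) = -14*(90 + 45) + (-70 - 108) = -14*135 - 178 = -1890 - 178 = -2068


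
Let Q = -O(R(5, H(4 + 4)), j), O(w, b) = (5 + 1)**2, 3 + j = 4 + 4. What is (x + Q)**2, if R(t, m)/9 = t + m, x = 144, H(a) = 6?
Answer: 11664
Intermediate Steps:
R(t, m) = 9*m + 9*t (R(t, m) = 9*(t + m) = 9*(m + t) = 9*m + 9*t)
j = 5 (j = -3 + (4 + 4) = -3 + 8 = 5)
O(w, b) = 36 (O(w, b) = 6**2 = 36)
Q = -36 (Q = -1*36 = -36)
(x + Q)**2 = (144 - 36)**2 = 108**2 = 11664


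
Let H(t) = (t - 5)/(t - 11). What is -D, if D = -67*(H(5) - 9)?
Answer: -603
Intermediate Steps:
H(t) = (-5 + t)/(-11 + t)
D = 603 (D = -67*((-5 + 5)/(-11 + 5) - 9) = -67*(0/(-6) - 9) = -67*(-⅙*0 - 9) = -67*(0 - 9) = -67*(-9) = 603)
-D = -1*603 = -603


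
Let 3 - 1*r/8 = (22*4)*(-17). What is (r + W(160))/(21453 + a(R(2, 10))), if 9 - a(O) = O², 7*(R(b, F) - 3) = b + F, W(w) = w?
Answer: 595448/1050549 ≈ 0.56680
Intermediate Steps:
r = 11992 (r = 24 - 8*22*4*(-17) = 24 - 704*(-17) = 24 - 8*(-1496) = 24 + 11968 = 11992)
R(b, F) = 3 + F/7 + b/7 (R(b, F) = 3 + (b + F)/7 = 3 + (F + b)/7 = 3 + (F/7 + b/7) = 3 + F/7 + b/7)
a(O) = 9 - O²
(r + W(160))/(21453 + a(R(2, 10))) = (11992 + 160)/(21453 + (9 - (3 + (⅐)*10 + (⅐)*2)²)) = 12152/(21453 + (9 - (3 + 10/7 + 2/7)²)) = 12152/(21453 + (9 - (33/7)²)) = 12152/(21453 + (9 - 1*1089/49)) = 12152/(21453 + (9 - 1089/49)) = 12152/(21453 - 648/49) = 12152/(1050549/49) = 12152*(49/1050549) = 595448/1050549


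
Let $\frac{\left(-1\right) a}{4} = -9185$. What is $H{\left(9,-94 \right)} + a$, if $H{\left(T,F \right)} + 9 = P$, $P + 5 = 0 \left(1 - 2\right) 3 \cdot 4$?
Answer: $36726$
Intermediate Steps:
$a = 36740$ ($a = \left(-4\right) \left(-9185\right) = 36740$)
$P = -5$ ($P = -5 + 0 \left(1 - 2\right) 3 \cdot 4 = -5 + 0 \left(\left(-1\right) 3\right) 4 = -5 + 0 \left(-3\right) 4 = -5 + 0 \cdot 4 = -5 + 0 = -5$)
$H{\left(T,F \right)} = -14$ ($H{\left(T,F \right)} = -9 - 5 = -14$)
$H{\left(9,-94 \right)} + a = -14 + 36740 = 36726$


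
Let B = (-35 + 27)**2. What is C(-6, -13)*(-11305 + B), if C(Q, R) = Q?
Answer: 67446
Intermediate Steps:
B = 64 (B = (-8)**2 = 64)
C(-6, -13)*(-11305 + B) = -6*(-11305 + 64) = -6*(-11241) = 67446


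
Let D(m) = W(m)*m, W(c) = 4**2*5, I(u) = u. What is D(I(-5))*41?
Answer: -16400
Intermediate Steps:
W(c) = 80 (W(c) = 16*5 = 80)
D(m) = 80*m
D(I(-5))*41 = (80*(-5))*41 = -400*41 = -16400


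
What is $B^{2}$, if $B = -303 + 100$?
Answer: $41209$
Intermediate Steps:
$B = -203$
$B^{2} = \left(-203\right)^{2} = 41209$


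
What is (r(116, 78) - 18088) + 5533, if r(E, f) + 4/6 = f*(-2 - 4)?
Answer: -39071/3 ≈ -13024.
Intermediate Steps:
r(E, f) = -2/3 - 6*f (r(E, f) = -2/3 + f*(-2 - 4) = -2/3 + f*(-6) = -2/3 - 6*f)
(r(116, 78) - 18088) + 5533 = ((-2/3 - 6*78) - 18088) + 5533 = ((-2/3 - 468) - 18088) + 5533 = (-1406/3 - 18088) + 5533 = -55670/3 + 5533 = -39071/3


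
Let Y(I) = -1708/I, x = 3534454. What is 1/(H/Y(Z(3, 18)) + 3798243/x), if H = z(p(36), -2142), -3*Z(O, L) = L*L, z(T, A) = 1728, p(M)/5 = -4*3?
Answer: 3654266/403209045 ≈ 0.0090630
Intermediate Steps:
p(M) = -60 (p(M) = 5*(-4*3) = 5*(-12) = -60)
Z(O, L) = -L²/3 (Z(O, L) = -L*L/3 = -L²/3)
H = 1728
1/(H/Y(Z(3, 18)) + 3798243/x) = 1/(1728/((-1708/((-⅓*18²)))) + 3798243/3534454) = 1/(1728/((-1708/((-⅓*324)))) + 3798243*(1/3534454)) = 1/(1728/((-1708/(-108))) + 64377/59906) = 1/(1728/((-1708*(-1/108))) + 64377/59906) = 1/(1728/(427/27) + 64377/59906) = 1/(1728*(27/427) + 64377/59906) = 1/(46656/427 + 64377/59906) = 1/(403209045/3654266) = 3654266/403209045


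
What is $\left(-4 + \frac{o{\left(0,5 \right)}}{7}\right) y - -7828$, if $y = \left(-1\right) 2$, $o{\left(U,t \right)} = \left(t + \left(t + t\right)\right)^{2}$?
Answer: $\frac{54402}{7} \approx 7771.7$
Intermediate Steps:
$o{\left(U,t \right)} = 9 t^{2}$ ($o{\left(U,t \right)} = \left(t + 2 t\right)^{2} = \left(3 t\right)^{2} = 9 t^{2}$)
$y = -2$
$\left(-4 + \frac{o{\left(0,5 \right)}}{7}\right) y - -7828 = \left(-4 + \frac{9 \cdot 5^{2}}{7}\right) \left(-2\right) - -7828 = \left(-4 + 9 \cdot 25 \cdot \frac{1}{7}\right) \left(-2\right) + 7828 = \left(-4 + 225 \cdot \frac{1}{7}\right) \left(-2\right) + 7828 = \left(-4 + \frac{225}{7}\right) \left(-2\right) + 7828 = \frac{197}{7} \left(-2\right) + 7828 = - \frac{394}{7} + 7828 = \frac{54402}{7}$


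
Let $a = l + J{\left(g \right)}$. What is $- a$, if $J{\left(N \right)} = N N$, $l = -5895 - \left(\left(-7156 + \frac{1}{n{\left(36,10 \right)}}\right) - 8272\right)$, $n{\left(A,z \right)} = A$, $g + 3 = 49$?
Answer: $- \frac{419363}{36} \approx -11649.0$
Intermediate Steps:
$g = 46$ ($g = -3 + 49 = 46$)
$l = \frac{343187}{36}$ ($l = -5895 - \left(\left(-7156 + \frac{1}{36}\right) - 8272\right) = -5895 - \left(- \frac{257615}{36} - 8272\right) = -5895 - - \frac{555407}{36} = -5895 + \frac{555407}{36} = \frac{343187}{36} \approx 9533.0$)
$J{\left(N \right)} = N^{2}$
$a = \frac{419363}{36}$ ($a = \frac{343187}{36} + 46^{2} = \frac{343187}{36} + 2116 = \frac{419363}{36} \approx 11649.0$)
$- a = \left(-1\right) \frac{419363}{36} = - \frac{419363}{36}$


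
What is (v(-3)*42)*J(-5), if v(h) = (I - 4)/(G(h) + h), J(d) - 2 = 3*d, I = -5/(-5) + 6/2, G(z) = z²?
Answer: 0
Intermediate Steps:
I = 4 (I = -5*(-⅕) + 6*(½) = 1 + 3 = 4)
J(d) = 2 + 3*d
v(h) = 0 (v(h) = (4 - 4)/(h² + h) = 0/(h + h²) = 0)
(v(-3)*42)*J(-5) = (0*42)*(2 + 3*(-5)) = 0*(2 - 15) = 0*(-13) = 0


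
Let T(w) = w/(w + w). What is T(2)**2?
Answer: 1/4 ≈ 0.25000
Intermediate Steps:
T(w) = 1/2 (T(w) = w/((2*w)) = w*(1/(2*w)) = 1/2)
T(2)**2 = (1/2)**2 = 1/4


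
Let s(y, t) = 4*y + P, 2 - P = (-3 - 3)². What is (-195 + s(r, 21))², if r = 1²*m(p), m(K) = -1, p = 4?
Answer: 54289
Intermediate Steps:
P = -34 (P = 2 - (-3 - 3)² = 2 - 1*(-6)² = 2 - 1*36 = 2 - 36 = -34)
r = -1 (r = 1²*(-1) = 1*(-1) = -1)
s(y, t) = -34 + 4*y (s(y, t) = 4*y - 34 = -34 + 4*y)
(-195 + s(r, 21))² = (-195 + (-34 + 4*(-1)))² = (-195 + (-34 - 4))² = (-195 - 38)² = (-233)² = 54289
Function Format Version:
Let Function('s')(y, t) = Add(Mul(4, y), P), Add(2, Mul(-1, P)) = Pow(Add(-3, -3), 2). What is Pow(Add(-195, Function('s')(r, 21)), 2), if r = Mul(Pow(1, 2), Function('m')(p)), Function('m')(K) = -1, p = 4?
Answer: 54289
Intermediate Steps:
P = -34 (P = Add(2, Mul(-1, Pow(Add(-3, -3), 2))) = Add(2, Mul(-1, Pow(-6, 2))) = Add(2, Mul(-1, 36)) = Add(2, -36) = -34)
r = -1 (r = Mul(Pow(1, 2), -1) = Mul(1, -1) = -1)
Function('s')(y, t) = Add(-34, Mul(4, y)) (Function('s')(y, t) = Add(Mul(4, y), -34) = Add(-34, Mul(4, y)))
Pow(Add(-195, Function('s')(r, 21)), 2) = Pow(Add(-195, Add(-34, Mul(4, -1))), 2) = Pow(Add(-195, Add(-34, -4)), 2) = Pow(Add(-195, -38), 2) = Pow(-233, 2) = 54289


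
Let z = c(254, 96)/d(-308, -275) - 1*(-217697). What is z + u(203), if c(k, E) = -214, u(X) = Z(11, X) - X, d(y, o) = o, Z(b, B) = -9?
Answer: 59808589/275 ≈ 2.1749e+5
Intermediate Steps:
u(X) = -9 - X
z = 59866889/275 (z = -214/(-275) - 1*(-217697) = -214*(-1/275) + 217697 = 214/275 + 217697 = 59866889/275 ≈ 2.1770e+5)
z + u(203) = 59866889/275 + (-9 - 1*203) = 59866889/275 + (-9 - 203) = 59866889/275 - 212 = 59808589/275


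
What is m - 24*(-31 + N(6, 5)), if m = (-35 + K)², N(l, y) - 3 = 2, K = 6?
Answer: 1465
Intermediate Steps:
N(l, y) = 5 (N(l, y) = 3 + 2 = 5)
m = 841 (m = (-35 + 6)² = (-29)² = 841)
m - 24*(-31 + N(6, 5)) = 841 - 24*(-31 + 5) = 841 - 24*(-26) = 841 - 1*(-624) = 841 + 624 = 1465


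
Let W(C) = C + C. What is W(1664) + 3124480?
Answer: 3127808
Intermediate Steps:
W(C) = 2*C
W(1664) + 3124480 = 2*1664 + 3124480 = 3328 + 3124480 = 3127808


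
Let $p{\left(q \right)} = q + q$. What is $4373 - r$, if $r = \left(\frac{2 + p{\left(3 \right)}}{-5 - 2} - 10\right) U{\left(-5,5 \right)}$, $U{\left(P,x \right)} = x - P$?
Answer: $\frac{31391}{7} \approx 4484.4$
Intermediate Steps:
$p{\left(q \right)} = 2 q$
$r = - \frac{780}{7}$ ($r = \left(\frac{2 + 2 \cdot 3}{-5 - 2} - 10\right) \left(5 - -5\right) = \left(\frac{2 + 6}{-7} - 10\right) \left(5 + 5\right) = \left(8 \left(- \frac{1}{7}\right) - 10\right) 10 = \left(- \frac{8}{7} - 10\right) 10 = \left(- \frac{78}{7}\right) 10 = - \frac{780}{7} \approx -111.43$)
$4373 - r = 4373 - - \frac{780}{7} = 4373 + \frac{780}{7} = \frac{31391}{7}$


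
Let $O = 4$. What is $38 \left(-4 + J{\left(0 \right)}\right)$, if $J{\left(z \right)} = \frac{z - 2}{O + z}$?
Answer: $-171$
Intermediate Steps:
$J{\left(z \right)} = \frac{-2 + z}{4 + z}$ ($J{\left(z \right)} = \frac{z - 2}{4 + z} = \frac{-2 + z}{4 + z}$)
$38 \left(-4 + J{\left(0 \right)}\right) = 38 \left(-4 + \frac{-2 + 0}{4 + 0}\right) = 38 \left(-4 + \frac{1}{4} \left(-2\right)\right) = 38 \left(-4 - \frac{1}{2}\right) = 38 \left(- \frac{9}{2}\right) = -171$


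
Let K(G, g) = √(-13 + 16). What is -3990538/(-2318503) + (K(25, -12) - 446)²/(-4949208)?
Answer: 159411638807/94832674344 + 223*√3/1237302 ≈ 1.6813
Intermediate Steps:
K(G, g) = √3
-3990538/(-2318503) + (K(25, -12) - 446)²/(-4949208) = -3990538/(-2318503) + (√3 - 446)²/(-4949208) = -3990538*(-1/2318503) + (-446 + √3)²*(-1/4949208) = 3990538/2318503 - (-446 + √3)²/4949208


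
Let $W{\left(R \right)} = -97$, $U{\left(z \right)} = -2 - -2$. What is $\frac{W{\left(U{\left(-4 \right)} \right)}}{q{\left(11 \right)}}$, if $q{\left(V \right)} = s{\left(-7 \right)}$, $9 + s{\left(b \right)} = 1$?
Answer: $\frac{97}{8} \approx 12.125$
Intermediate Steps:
$U{\left(z \right)} = 0$ ($U{\left(z \right)} = -2 + 2 = 0$)
$s{\left(b \right)} = -8$ ($s{\left(b \right)} = -9 + 1 = -8$)
$q{\left(V \right)} = -8$
$\frac{W{\left(U{\left(-4 \right)} \right)}}{q{\left(11 \right)}} = - \frac{97}{-8} = \left(-97\right) \left(- \frac{1}{8}\right) = \frac{97}{8}$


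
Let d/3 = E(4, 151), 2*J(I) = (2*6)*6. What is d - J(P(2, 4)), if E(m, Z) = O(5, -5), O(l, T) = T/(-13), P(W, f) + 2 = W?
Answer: -453/13 ≈ -34.846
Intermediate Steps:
P(W, f) = -2 + W
J(I) = 36 (J(I) = ((2*6)*6)/2 = (12*6)/2 = (½)*72 = 36)
O(l, T) = -T/13 (O(l, T) = T*(-1/13) = -T/13)
E(m, Z) = 5/13 (E(m, Z) = -1/13*(-5) = 5/13)
d = 15/13 (d = 3*(5/13) = 15/13 ≈ 1.1538)
d - J(P(2, 4)) = 15/13 - 1*36 = 15/13 - 36 = -453/13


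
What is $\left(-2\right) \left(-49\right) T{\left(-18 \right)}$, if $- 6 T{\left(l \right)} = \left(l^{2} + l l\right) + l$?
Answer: $-10290$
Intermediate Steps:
$T{\left(l \right)} = - \frac{l^{2}}{3} - \frac{l}{6}$ ($T{\left(l \right)} = - \frac{\left(l^{2} + l l\right) + l}{6} = - \frac{\left(l^{2} + l^{2}\right) + l}{6} = - \frac{2 l^{2} + l}{6} = - \frac{l + 2 l^{2}}{6} = - \frac{l^{2}}{3} - \frac{l}{6}$)
$\left(-2\right) \left(-49\right) T{\left(-18 \right)} = \left(-2\right) \left(-49\right) \left(\left(- \frac{1}{6}\right) \left(-18\right) \left(1 + 2 \left(-18\right)\right)\right) = 98 \left(\left(- \frac{1}{6}\right) \left(-18\right) \left(1 - 36\right)\right) = 98 \left(\left(- \frac{1}{6}\right) \left(-18\right) \left(-35\right)\right) = 98 \left(-105\right) = -10290$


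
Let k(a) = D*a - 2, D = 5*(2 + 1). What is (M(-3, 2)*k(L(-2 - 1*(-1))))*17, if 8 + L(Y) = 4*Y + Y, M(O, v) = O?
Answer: 10047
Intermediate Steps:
L(Y) = -8 + 5*Y (L(Y) = -8 + (4*Y + Y) = -8 + 5*Y)
D = 15 (D = 5*3 = 15)
k(a) = -2 + 15*a (k(a) = 15*a - 2 = -2 + 15*a)
(M(-3, 2)*k(L(-2 - 1*(-1))))*17 = -3*(-2 + 15*(-8 + 5*(-2 - 1*(-1))))*17 = -3*(-2 + 15*(-8 + 5*(-2 + 1)))*17 = -3*(-2 + 15*(-8 + 5*(-1)))*17 = -3*(-2 + 15*(-8 - 5))*17 = -3*(-2 + 15*(-13))*17 = -3*(-2 - 195)*17 = -3*(-197)*17 = 591*17 = 10047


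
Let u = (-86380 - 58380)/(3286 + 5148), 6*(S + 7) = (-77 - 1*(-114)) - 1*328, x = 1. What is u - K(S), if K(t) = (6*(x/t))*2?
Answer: -2644324/156029 ≈ -16.948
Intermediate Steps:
S = -111/2 (S = -7 + ((-77 - 1*(-114)) - 1*328)/6 = -7 + ((-77 + 114) - 328)/6 = -7 + (37 - 328)/6 = -7 + (⅙)*(-291) = -7 - 97/2 = -111/2 ≈ -55.500)
K(t) = 12/t (K(t) = (6*(1/t))*2 = (6/t)*2 = 12/t)
u = -72380/4217 (u = -144760/8434 = -144760*1/8434 = -72380/4217 ≈ -17.164)
u - K(S) = -72380/4217 - 12/(-111/2) = -72380/4217 - 12*(-2)/111 = -72380/4217 - 1*(-8/37) = -72380/4217 + 8/37 = -2644324/156029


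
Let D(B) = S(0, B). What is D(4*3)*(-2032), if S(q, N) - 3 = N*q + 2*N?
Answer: -54864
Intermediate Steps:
S(q, N) = 3 + 2*N + N*q (S(q, N) = 3 + (N*q + 2*N) = 3 + (2*N + N*q) = 3 + 2*N + N*q)
D(B) = 3 + 2*B (D(B) = 3 + 2*B + B*0 = 3 + 2*B + 0 = 3 + 2*B)
D(4*3)*(-2032) = (3 + 2*(4*3))*(-2032) = (3 + 2*12)*(-2032) = (3 + 24)*(-2032) = 27*(-2032) = -54864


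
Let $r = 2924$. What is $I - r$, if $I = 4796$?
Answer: $1872$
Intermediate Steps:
$I - r = 4796 - 2924 = 1872$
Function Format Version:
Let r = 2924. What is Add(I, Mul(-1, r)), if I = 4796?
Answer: 1872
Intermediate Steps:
Add(I, Mul(-1, r)) = Add(4796, Mul(-1, 2924)) = Add(4796, -2924) = 1872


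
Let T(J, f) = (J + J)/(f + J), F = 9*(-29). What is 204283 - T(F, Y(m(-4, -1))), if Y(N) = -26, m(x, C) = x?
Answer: 58628699/287 ≈ 2.0428e+5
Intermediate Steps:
F = -261
T(J, f) = 2*J/(J + f) (T(J, f) = (2*J)/(J + f) = 2*J/(J + f))
204283 - T(F, Y(m(-4, -1))) = 204283 - 2*(-261)/(-261 - 26) = 204283 - 2*(-261)/(-287) = 204283 - 2*(-261)*(-1)/287 = 204283 - 1*522/287 = 204283 - 522/287 = 58628699/287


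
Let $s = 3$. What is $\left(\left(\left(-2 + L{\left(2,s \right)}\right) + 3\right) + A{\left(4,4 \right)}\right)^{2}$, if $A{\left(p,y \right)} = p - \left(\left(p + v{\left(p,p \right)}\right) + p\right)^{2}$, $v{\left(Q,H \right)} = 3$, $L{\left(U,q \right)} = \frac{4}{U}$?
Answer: $12996$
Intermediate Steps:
$A{\left(p,y \right)} = p - \left(3 + 2 p\right)^{2}$ ($A{\left(p,y \right)} = p - \left(\left(p + 3\right) + p\right)^{2} = p - \left(\left(3 + p\right) + p\right)^{2} = p - \left(3 + 2 p\right)^{2}$)
$\left(\left(\left(-2 + L{\left(2,s \right)}\right) + 3\right) + A{\left(4,4 \right)}\right)^{2} = \left(\left(\left(-2 + \frac{4}{2}\right) + 3\right) + \left(4 - \left(3 + 2 \cdot 4\right)^{2}\right)\right)^{2} = \left(\left(\left(-2 + 4 \cdot \frac{1}{2}\right) + 3\right) + \left(4 - \left(3 + 8\right)^{2}\right)\right)^{2} = \left(\left(\left(-2 + 2\right) + 3\right) + \left(4 - 11^{2}\right)\right)^{2} = \left(\left(0 + 3\right) + \left(4 - 121\right)\right)^{2} = \left(3 + \left(4 - 121\right)\right)^{2} = \left(3 - 117\right)^{2} = \left(-114\right)^{2} = 12996$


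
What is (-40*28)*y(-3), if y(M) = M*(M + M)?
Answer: -20160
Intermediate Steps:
y(M) = 2*M² (y(M) = M*(2*M) = 2*M²)
(-40*28)*y(-3) = (-40*28)*(2*(-3)²) = -2240*9 = -1120*18 = -20160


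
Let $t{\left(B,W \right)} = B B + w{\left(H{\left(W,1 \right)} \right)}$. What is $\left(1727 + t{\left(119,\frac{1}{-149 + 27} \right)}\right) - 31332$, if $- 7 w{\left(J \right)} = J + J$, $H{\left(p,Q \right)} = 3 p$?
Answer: $- \frac{6594585}{427} \approx -15444.0$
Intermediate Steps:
$w{\left(J \right)} = - \frac{2 J}{7}$ ($w{\left(J \right)} = - \frac{J + J}{7} = - \frac{2 J}{7}$)
$t{\left(B,W \right)} = B^{2} - \frac{6 W}{7}$ ($t{\left(B,W \right)} = B B - \frac{2 \cdot 3 W}{7} = B^{2} - \frac{6 W}{7}$)
$\left(1727 + t{\left(119,\frac{1}{-149 + 27} \right)}\right) - 31332 = \left(1727 + \left(119^{2} - \frac{6}{7 \left(-149 + 27\right)}\right)\right) - 31332 = \left(1727 + \left(14161 - \frac{6}{7 \left(-122\right)}\right)\right) - 31332 = \left(1727 + \left(14161 - - \frac{3}{427}\right)\right) - 31332 = \left(1727 + \left(14161 + \frac{3}{427}\right)\right) - 31332 = \left(1727 + \frac{6046750}{427}\right) - 31332 = \frac{6784179}{427} - 31332 = - \frac{6594585}{427}$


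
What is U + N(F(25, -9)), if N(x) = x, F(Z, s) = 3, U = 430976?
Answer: 430979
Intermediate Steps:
U + N(F(25, -9)) = 430976 + 3 = 430979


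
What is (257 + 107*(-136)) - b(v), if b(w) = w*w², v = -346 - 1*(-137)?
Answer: 9115034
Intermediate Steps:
v = -209 (v = -346 + 137 = -209)
b(w) = w³
(257 + 107*(-136)) - b(v) = (257 + 107*(-136)) - 1*(-209)³ = (257 - 14552) - 1*(-9129329) = -14295 + 9129329 = 9115034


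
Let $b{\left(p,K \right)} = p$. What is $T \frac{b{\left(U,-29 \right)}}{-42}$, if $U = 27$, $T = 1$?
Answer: $- \frac{9}{14} \approx -0.64286$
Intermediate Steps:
$T \frac{b{\left(U,-29 \right)}}{-42} = 1 \frac{27}{-42} = 1 \cdot 27 \left(- \frac{1}{42}\right) = 1 \left(- \frac{9}{14}\right) = - \frac{9}{14}$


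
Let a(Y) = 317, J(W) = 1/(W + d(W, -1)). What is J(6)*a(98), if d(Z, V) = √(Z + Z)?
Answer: 317/4 - 317*√3/12 ≈ 33.495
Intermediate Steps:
d(Z, V) = √2*√Z (d(Z, V) = √(2*Z) = √2*√Z)
J(W) = 1/(W + √2*√W)
J(6)*a(98) = 317/(6 + √2*√6) = 317/(6 + 2*√3)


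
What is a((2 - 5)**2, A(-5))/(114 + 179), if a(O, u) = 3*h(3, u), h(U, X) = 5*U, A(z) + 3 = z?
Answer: 45/293 ≈ 0.15358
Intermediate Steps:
A(z) = -3 + z
a(O, u) = 45 (a(O, u) = 3*(5*3) = 3*15 = 45)
a((2 - 5)**2, A(-5))/(114 + 179) = 45/(114 + 179) = 45/293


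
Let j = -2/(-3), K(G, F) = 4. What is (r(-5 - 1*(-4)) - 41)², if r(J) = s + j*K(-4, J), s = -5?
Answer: 16900/9 ≈ 1877.8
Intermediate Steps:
j = ⅔ (j = -2*(-⅓) = ⅔ ≈ 0.66667)
r(J) = -7/3 (r(J) = -5 + (⅔)*4 = -5 + 8/3 = -7/3)
(r(-5 - 1*(-4)) - 41)² = (-7/3 - 41)² = (-130/3)² = 16900/9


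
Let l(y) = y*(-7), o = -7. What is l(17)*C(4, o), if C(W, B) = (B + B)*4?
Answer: 6664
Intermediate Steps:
l(y) = -7*y
C(W, B) = 8*B (C(W, B) = (2*B)*4 = 8*B)
l(17)*C(4, o) = (-7*17)*(8*(-7)) = -119*(-56) = 6664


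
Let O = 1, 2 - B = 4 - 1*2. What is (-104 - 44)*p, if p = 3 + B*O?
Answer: -444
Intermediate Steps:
B = 0 (B = 2 - (4 - 1*2) = 2 - (4 - 2) = 2 - 1*2 = 2 - 2 = 0)
p = 3 (p = 3 + 0*1 = 3 + 0 = 3)
(-104 - 44)*p = (-104 - 44)*3 = -148*3 = -444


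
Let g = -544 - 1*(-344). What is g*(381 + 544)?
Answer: -185000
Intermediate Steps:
g = -200 (g = -544 + 344 = -200)
g*(381 + 544) = -200*(381 + 544) = -200*925 = -185000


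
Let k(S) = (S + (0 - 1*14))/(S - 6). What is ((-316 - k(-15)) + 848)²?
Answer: 124166449/441 ≈ 2.8156e+5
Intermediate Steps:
k(S) = (-14 + S)/(-6 + S) (k(S) = (S + (0 - 14))/(-6 + S) = (S - 14)/(-6 + S) = (-14 + S)/(-6 + S))
((-316 - k(-15)) + 848)² = ((-316 - (-14 - 15)/(-6 - 15)) + 848)² = ((-316 - (-29)/(-21)) + 848)² = ((-316 - (-1)*(-29)/21) + 848)² = ((-316 - 1*29/21) + 848)² = ((-316 - 29/21) + 848)² = (-6665/21 + 848)² = (11143/21)² = 124166449/441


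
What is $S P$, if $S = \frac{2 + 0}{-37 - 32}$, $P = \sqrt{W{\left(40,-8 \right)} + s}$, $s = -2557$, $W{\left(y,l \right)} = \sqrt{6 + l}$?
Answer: $- \frac{2 \sqrt{-2557 + i \sqrt{2}}}{69} \approx -0.00040532 - 1.4657 i$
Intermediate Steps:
$P = \sqrt{-2557 + i \sqrt{2}}$ ($P = \sqrt{\sqrt{6 - 8} - 2557} = \sqrt{\sqrt{-2} - 2557} = \sqrt{i \sqrt{2} - 2557} = \sqrt{-2557 + i \sqrt{2}} \approx 0.014 + 50.567 i$)
$S = - \frac{2}{69}$ ($S = \frac{2}{-69} = 2 \left(- \frac{1}{69}\right) = - \frac{2}{69} \approx -0.028986$)
$S P = - \frac{2 \sqrt{-2557 + i \sqrt{2}}}{69}$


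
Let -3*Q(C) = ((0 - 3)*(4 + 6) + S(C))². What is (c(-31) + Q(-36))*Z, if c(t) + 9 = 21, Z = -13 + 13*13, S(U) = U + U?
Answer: -539136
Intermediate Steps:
S(U) = 2*U
Z = 156 (Z = -13 + 169 = 156)
c(t) = 12 (c(t) = -9 + 21 = 12)
Q(C) = -(-30 + 2*C)²/3 (Q(C) = -((0 - 3)*(4 + 6) + 2*C)²/3 = -(-3*10 + 2*C)²/3 = -(-30 + 2*C)²/3)
(c(-31) + Q(-36))*Z = (12 - 4*(-15 - 36)²/3)*156 = (12 - 4/3*(-51)²)*156 = (12 - 4/3*2601)*156 = (12 - 3468)*156 = -3456*156 = -539136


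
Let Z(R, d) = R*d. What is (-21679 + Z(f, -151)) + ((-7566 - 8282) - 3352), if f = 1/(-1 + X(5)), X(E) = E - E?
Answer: -40728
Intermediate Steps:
X(E) = 0
f = -1 (f = 1/(-1 + 0) = 1/(-1) = -1)
(-21679 + Z(f, -151)) + ((-7566 - 8282) - 3352) = (-21679 - 1*(-151)) + ((-7566 - 8282) - 3352) = (-21679 + 151) + (-15848 - 3352) = -21528 - 19200 = -40728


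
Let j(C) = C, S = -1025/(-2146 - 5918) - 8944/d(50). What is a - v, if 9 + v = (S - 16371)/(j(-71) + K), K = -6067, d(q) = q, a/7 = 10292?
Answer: 89156544472217/1237420800 ≈ 72050.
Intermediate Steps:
a = 72044 (a = 7*10292 = 72044)
S = -36036583/201600 (S = -1025/(-2146 - 5918) - 8944/50 = -1025/(-8064) - 8944*1/50 = -1025*(-1/8064) - 4472/25 = 1025/8064 - 4472/25 = -36036583/201600 ≈ -178.75)
v = -7800357017/1237420800 (v = -9 + (-36036583/201600 - 16371)/(-71 - 6067) = -9 - 3336430183/201600/(-6138) = -9 - 3336430183/201600*(-1/6138) = -9 + 3336430183/1237420800 = -7800357017/1237420800 ≈ -6.3037)
a - v = 72044 - 1*(-7800357017/1237420800) = 72044 + 7800357017/1237420800 = 89156544472217/1237420800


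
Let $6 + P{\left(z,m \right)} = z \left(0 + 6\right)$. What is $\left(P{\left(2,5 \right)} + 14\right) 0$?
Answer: $0$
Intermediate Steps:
$P{\left(z,m \right)} = -6 + 6 z$ ($P{\left(z,m \right)} = -6 + z \left(0 + 6\right) = -6 + z 6 = -6 + 6 z$)
$\left(P{\left(2,5 \right)} + 14\right) 0 = \left(\left(-6 + 6 \cdot 2\right) + 14\right) 0 = \left(\left(-6 + 12\right) + 14\right) 0 = \left(6 + 14\right) 0 = 20 \cdot 0 = 0$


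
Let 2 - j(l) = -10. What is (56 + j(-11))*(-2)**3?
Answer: -544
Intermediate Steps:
j(l) = 12 (j(l) = 2 - 1*(-10) = 2 + 10 = 12)
(56 + j(-11))*(-2)**3 = (56 + 12)*(-2)**3 = 68*(-8) = -544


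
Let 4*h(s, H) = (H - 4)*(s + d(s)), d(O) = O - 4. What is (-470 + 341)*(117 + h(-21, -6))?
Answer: -29928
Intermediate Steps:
d(O) = -4 + O
h(s, H) = (-4 + H)*(-4 + 2*s)/4 (h(s, H) = ((H - 4)*(s + (-4 + s)))/4 = ((-4 + H)*(-4 + 2*s))/4 = (-4 + H)*(-4 + 2*s)/4)
(-470 + 341)*(117 + h(-21, -6)) = (-470 + 341)*(117 + (4 - 1*(-6) - 2*(-21) + (½)*(-6)*(-21))) = -129*(117 + (4 + 6 + 42 + 63)) = -129*(117 + 115) = -129*232 = -29928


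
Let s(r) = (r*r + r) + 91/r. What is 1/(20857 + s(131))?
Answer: 131/4997610 ≈ 2.6213e-5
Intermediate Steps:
s(r) = r + r**2 + 91/r (s(r) = (r**2 + r) + 91/r = (r + r**2) + 91/r = r + r**2 + 91/r)
1/(20857 + s(131)) = 1/(20857 + (131 + 131**2 + 91/131)) = 1/(20857 + (131 + 17161 + 91*(1/131))) = 1/(20857 + (131 + 17161 + 91/131)) = 1/(20857 + 2265343/131) = 1/(4997610/131) = 131/4997610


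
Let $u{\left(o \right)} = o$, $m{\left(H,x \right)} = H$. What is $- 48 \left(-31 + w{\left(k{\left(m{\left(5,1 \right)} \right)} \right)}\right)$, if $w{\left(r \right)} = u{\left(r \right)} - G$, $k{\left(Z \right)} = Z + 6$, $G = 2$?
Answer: $1056$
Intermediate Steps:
$k{\left(Z \right)} = 6 + Z$
$w{\left(r \right)} = -2 + r$ ($w{\left(r \right)} = r - 2 = -2 + r$)
$- 48 \left(-31 + w{\left(k{\left(m{\left(5,1 \right)} \right)} \right)}\right) = - 48 \left(-31 + \left(-2 + \left(6 + 5\right)\right)\right) = - 48 \left(-31 + \left(-2 + 11\right)\right) = - 48 \left(-31 + 9\right) = \left(-48\right) \left(-22\right) = 1056$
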